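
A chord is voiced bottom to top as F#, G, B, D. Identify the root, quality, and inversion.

The pitch classes F#, G, B, D arrange in thirds as G–B–D–F#: a G major seventh chord.
The lowest note is F#, the seventh of the chord, so this is third inversion (figured bass 4/2).

G major seventh, third inversion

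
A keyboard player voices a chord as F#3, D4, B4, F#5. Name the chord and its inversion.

Reducing to letter names: F#, D, B. These stack in thirds as B–D–F# — a B minor triad.
With the fifth (F#) in the bass, the chord is in second inversion (figured bass 6/4).

B minor, second inversion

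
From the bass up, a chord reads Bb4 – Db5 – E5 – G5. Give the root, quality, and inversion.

E diminished seventh, second inversion

The pitch classes Bb, Db, E, G arrange in thirds as E–G–Bb–Db: an E diminished seventh chord.
Bb is the fifth of E diminished seventh; fifth in the bass means second inversion (figured bass 4/3).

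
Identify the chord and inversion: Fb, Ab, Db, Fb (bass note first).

Db minor, first inversion

The pitch classes Fb, Ab, Db arrange in thirds as Db–Fb–Ab: a Db minor triad.
Fb is the third of Db minor; third in the bass means first inversion (figured bass 6).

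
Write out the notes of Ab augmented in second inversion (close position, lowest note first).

The chord tones are Ab–C–E. With the fifth (E) lowest for second inversion: E, Ab, C.

E, Ab, C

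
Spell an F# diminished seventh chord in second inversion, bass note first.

C, Eb, F#, A

The chord tones are F#–A–C–Eb. With the fifth (C) lowest for second inversion: C, Eb, F#, A.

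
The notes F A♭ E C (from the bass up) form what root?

F

Reordering F, Ab, E, C into stacked thirds gives F–Ab–C–E; the bottom of that stack, F, is the root.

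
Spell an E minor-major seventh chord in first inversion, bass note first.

Spelling E minor-major seventh: E–G–B–D#. In first inversion the third is bass, giving G, B, D#, E from the bottom.

G, B, D#, E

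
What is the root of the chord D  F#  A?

D

D, F#, A are the tones of a D major triad (D–F#–A), making D the root.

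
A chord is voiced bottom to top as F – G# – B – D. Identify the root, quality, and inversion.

G# diminished seventh, third inversion

The pitch classes F, G#, B, D arrange in thirds as G#–B–D–F: a G# diminished seventh chord.
With the seventh (F) in the bass, the chord is in third inversion (figured bass 4/2).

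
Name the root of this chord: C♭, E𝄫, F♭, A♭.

Reordering Cb, Ebb, Fb, Ab into stacked thirds gives Fb–Ab–Cb–Ebb; the bottom of that stack, Fb, is the root.

Fb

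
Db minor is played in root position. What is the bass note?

Db

In root position the root is lowest. For Db minor (Db–Fb–Ab) that is Db.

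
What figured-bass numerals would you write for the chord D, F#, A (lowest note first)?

5/3

The notes D, F#, A stack in thirds as D–F#–A — a D major triad. The bass D is the root, so this is root position: figured 5/3.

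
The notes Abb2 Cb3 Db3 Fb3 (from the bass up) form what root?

Abb, Cb, Db, Fb are the tones of a Db half-diminished seventh chord (Db–Fb–Abb–Cb), making Db the root.

Db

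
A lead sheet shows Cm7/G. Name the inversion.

second inversion

Cm7/G means C minor seventh with G in the bass. G is the fifth of C minor seventh (C–Eb–G–Bb), so this is second inversion.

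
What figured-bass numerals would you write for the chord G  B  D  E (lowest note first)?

6/5

The notes G, B, D, E stack in thirds as E–G–B–D — an E minor seventh chord. The bass G is the third, so this is first inversion: figured 6/5.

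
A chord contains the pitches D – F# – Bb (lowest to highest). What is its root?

The distinct letter names are D, F#, Bb. Arranged as a stack of thirds they read Bb–D–F#, so Bb is the root (a Bb augmented triad).

Bb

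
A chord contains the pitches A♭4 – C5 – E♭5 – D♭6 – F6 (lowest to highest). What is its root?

Db

Ab, C, Eb, Db, F are the tones of a Db major ninth chord (Db–F–Ab–C–Eb), making Db the root.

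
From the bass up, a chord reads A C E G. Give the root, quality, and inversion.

Reducing to letter names: A, C, E, G. These stack in thirds as A–C–E–G — an A minor seventh chord.
A is the root of A minor seventh; root in the bass means root position (figured bass 7).

A minor seventh, root position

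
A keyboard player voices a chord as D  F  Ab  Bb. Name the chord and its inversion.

Bb dominant seventh, first inversion

The distinct note names are D, F, Ab, Bb. Stacked in thirds they read Bb–D–F–Ab, which is a dominant seventh chord on Bb.
With the third (D) in the bass, the chord is in first inversion (figured bass 6/5).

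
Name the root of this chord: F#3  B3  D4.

Reordering F#, B, D into stacked thirds gives B–D–F#; the bottom of that stack, B, is the root.

B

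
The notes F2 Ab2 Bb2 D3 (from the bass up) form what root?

The distinct letter names are F, Ab, Bb, D. Arranged as a stack of thirds they read Bb–D–F–Ab, so Bb is the root (a Bb dominant seventh chord).

Bb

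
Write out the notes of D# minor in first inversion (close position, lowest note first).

F#, A#, D#

Spelling D# minor: D#–F#–A#. In first inversion the third is bass, giving F#, A#, D# from the bottom.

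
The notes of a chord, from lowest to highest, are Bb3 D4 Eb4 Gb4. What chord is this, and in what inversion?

Eb minor-major seventh, second inversion

The distinct note names are Bb, D, Eb, Gb. Stacked in thirds they read Eb–Gb–Bb–D, which is a minor-major seventh chord on Eb.
With the fifth (Bb) in the bass, the chord is in second inversion (figured bass 4/3).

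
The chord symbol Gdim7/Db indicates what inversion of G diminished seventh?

second inversion

Gdim7/Db means G diminished seventh with Db in the bass. Db is the fifth of G diminished seventh (G–Bb–Db–Fb), so this is second inversion.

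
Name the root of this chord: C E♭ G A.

A

C, Eb, G, A are the tones of an A half-diminished seventh chord (A–C–Eb–G), making A the root.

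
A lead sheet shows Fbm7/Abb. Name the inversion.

first inversion

Fbm7/Abb means Fb minor seventh with Abb in the bass. Abb is the third of Fb minor seventh (Fb–Abb–Cb–Ebb), so this is first inversion.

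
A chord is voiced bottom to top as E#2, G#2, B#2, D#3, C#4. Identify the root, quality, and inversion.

C# major ninth, first inversion

The pitch classes E#, G#, B#, D#, C# arrange in thirds as C#–E#–G#–B#–D#: a C# major ninth chord.
The lowest note is E#, the third of the chord, so this is first inversion.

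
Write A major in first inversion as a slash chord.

First inversion of A major has the third (C#) in the bass. As a slash chord: A/C#.

A/C#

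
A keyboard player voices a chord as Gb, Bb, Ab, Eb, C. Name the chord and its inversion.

Ab dominant ninth, third inversion

The distinct note names are Gb, Bb, Ab, Eb, C. Stacked in thirds they read Ab–C–Eb–Gb–Bb, which is a dominant ninth chord on Ab.
The lowest note is Gb, the seventh of the chord, so this is third inversion.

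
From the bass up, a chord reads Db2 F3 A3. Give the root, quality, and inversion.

The pitch classes Db, F, A arrange in thirds as Db–F–A: a Db augmented triad.
The lowest note is Db, the root of the chord, so this is root position (figured bass 5/3).

Db augmented, root position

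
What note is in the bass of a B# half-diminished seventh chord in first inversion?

D#

The third of B# half-diminished seventh (B#–D#–F#–A#) is D#; that is the bass in first inversion.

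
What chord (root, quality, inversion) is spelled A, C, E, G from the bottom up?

A minor seventh, root position

The distinct note names are A, C, E, G. Stacked in thirds they read A–C–E–G, which is a minor seventh chord on A.
With the root (A) in the bass, the chord is in root position (figured bass 7).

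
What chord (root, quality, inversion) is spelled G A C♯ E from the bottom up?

A dominant seventh, third inversion

Reducing to letter names: G, A, C#, E. These stack in thirds as A–C#–E–G — an A dominant seventh chord.
The lowest note is G, the seventh of the chord, so this is third inversion (figured bass 4/2).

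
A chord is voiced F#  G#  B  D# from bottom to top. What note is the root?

F#, G#, B, D# are the tones of a G# minor seventh chord (G#–B–D#–F#), making G# the root.

G#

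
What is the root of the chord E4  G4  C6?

E, G, C are the tones of a C major triad (C–E–G), making C the root.

C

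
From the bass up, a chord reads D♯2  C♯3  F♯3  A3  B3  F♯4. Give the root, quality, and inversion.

B dominant ninth, first inversion

The distinct note names are D#, C#, F#, A, B. Stacked in thirds they read B–D#–F#–A–C#, which is a dominant ninth chord on B.
With the third (D#) in the bass, the chord is in first inversion.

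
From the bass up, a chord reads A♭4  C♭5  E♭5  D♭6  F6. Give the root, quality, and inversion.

Db dominant ninth, second inversion

The pitch classes Ab, Cb, Eb, Db, F arrange in thirds as Db–F–Ab–Cb–Eb: a Db dominant ninth chord.
Ab is the fifth of Db dominant ninth; fifth in the bass means second inversion.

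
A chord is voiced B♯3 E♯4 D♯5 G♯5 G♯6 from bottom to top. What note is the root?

E#

Reordering B#, E#, D#, G# into stacked thirds gives E#–G#–B#–D#; the bottom of that stack, E#, is the root.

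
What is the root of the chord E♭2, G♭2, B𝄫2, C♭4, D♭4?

Cb

Reordering Eb, Gb, Bbb, Cb, Db into stacked thirds gives Cb–Eb–Gb–Bbb–Db; the bottom of that stack, Cb, is the root.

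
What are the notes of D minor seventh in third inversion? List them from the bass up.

D minor seventh is D–F–A–C. Third inversion puts the seventh (C) in the bass, with the remaining tones above: C, D, F, A.

C, D, F, A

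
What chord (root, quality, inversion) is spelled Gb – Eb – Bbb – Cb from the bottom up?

Cb dominant seventh, second inversion

The distinct note names are Gb, Eb, Bbb, Cb. Stacked in thirds they read Cb–Eb–Gb–Bbb, which is a dominant seventh chord on Cb.
The lowest note is Gb, the fifth of the chord, so this is second inversion (figured bass 4/3).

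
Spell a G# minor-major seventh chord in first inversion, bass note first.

B, D#, F##, G#

Spelling G# minor-major seventh: G#–B–D#–F##. In first inversion the third is bass, giving B, D#, F##, G# from the bottom.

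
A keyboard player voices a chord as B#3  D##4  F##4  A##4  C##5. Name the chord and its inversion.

The pitch classes B#, D##, F##, A##, C## arrange in thirds as B#–D##–F##–A##–C##: a B# major ninth chord.
The lowest note is B#, the root of the chord, so this is root position.

B# major ninth, root position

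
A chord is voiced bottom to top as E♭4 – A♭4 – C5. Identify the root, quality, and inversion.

The distinct note names are Eb, Ab, C. Stacked in thirds they read Ab–C–Eb, which is a major triad on Ab.
With the fifth (Eb) in the bass, the chord is in second inversion (figured bass 6/4).

Ab major, second inversion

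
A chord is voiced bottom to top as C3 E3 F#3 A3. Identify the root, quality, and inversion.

F# half-diminished seventh, second inversion

The pitch classes C, E, F#, A arrange in thirds as F#–A–C–E: an F# half-diminished seventh chord.
C is the fifth of F# half-diminished seventh; fifth in the bass means second inversion (figured bass 4/3).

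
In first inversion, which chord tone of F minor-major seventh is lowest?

Ab

The third of F minor-major seventh (F–Ab–C–E) is Ab; that is the bass in first inversion.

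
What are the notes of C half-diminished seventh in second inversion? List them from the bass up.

Gb, Bb, C, Eb

The chord tones are C–Eb–Gb–Bb. With the fifth (Gb) lowest for second inversion: Gb, Bb, C, Eb.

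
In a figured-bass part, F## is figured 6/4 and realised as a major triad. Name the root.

B#

The figures 6/4 mean the fifth of the chord is in the bass. If F## is the fifth of a major triad, the root is B# (chord tones B#–D##–F##).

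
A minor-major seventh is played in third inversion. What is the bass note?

In third inversion the seventh is lowest. For A minor-major seventh (A–C–E–G#) that is G#.

G#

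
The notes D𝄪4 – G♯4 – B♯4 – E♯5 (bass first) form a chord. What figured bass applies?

4/2

The notes D##, G#, B#, E# stack in thirds as E#–G#–B#–D## — an E# minor-major seventh chord. The bass D## is the seventh, so this is third inversion: figured 4/2.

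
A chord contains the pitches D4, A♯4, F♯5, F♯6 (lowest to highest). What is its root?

D

Reordering D, A#, F# into stacked thirds gives D–F#–A#; the bottom of that stack, D, is the root.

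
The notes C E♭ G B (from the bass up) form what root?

Reordering C, Eb, G, B into stacked thirds gives C–Eb–G–B; the bottom of that stack, C, is the root.

C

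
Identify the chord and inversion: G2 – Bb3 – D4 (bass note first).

G minor, root position

The distinct note names are G, Bb, D. Stacked in thirds they read G–Bb–D, which is a minor triad on G.
With the root (G) in the bass, the chord is in root position (figured bass 5/3).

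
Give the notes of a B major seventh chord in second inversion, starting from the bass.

F#, A#, B, D#

The chord tones are B–D#–F#–A#. With the fifth (F#) lowest for second inversion: F#, A#, B, D#.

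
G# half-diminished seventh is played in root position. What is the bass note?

The root of G# half-diminished seventh (G#–B–D–F#) is G#; that is the bass in root position.

G#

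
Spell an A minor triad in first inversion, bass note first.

The chord tones are A–C–E. With the third (C) lowest for first inversion: C, E, A.

C, E, A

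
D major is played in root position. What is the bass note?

D

D major is D–F#–A. Root position places the root in the bass: D.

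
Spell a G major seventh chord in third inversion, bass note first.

Spelling G major seventh: G–B–D–F#. In third inversion the seventh is bass, giving F#, G, B, D from the bottom.

F#, G, B, D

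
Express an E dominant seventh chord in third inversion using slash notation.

Third inversion of E dominant seventh has the seventh (D) in the bass. As a slash chord: E7/D.

E7/D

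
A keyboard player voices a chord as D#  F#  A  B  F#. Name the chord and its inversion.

B dominant seventh, first inversion

Reducing to letter names: D#, F#, A, B. These stack in thirds as B–D#–F#–A — a B dominant seventh chord.
With the third (D#) in the bass, the chord is in first inversion (figured bass 6/5).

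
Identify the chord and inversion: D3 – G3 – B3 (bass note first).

The distinct note names are D, G, B. Stacked in thirds they read G–B–D, which is a major triad on G.
D is the fifth of G major; fifth in the bass means second inversion (figured bass 6/4).

G major, second inversion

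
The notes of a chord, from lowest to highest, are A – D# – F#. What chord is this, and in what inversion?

Reducing to letter names: A, D#, F#. These stack in thirds as D#–F#–A — a D# diminished triad.
A is the fifth of D# diminished; fifth in the bass means second inversion (figured bass 6/4).

D# diminished, second inversion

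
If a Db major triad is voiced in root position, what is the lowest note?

In root position the root is lowest. For Db major (Db–F–Ab) that is Db.

Db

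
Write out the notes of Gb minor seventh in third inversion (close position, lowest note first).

Gb minor seventh is Gb–Bbb–Db–Fb. Third inversion puts the seventh (Fb) in the bass, with the remaining tones above: Fb, Gb, Bbb, Db.

Fb, Gb, Bbb, Db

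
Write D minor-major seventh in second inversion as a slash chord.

Second inversion of D minor-major seventh has the fifth (A) in the bass. As a slash chord: Dm(maj7)/A.

Dm(maj7)/A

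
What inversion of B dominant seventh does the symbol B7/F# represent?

second inversion

B7/F# means B dominant seventh with F# in the bass. F# is the fifth of B dominant seventh (B–D#–F#–A), so this is second inversion.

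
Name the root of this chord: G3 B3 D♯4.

G, B, D# are the tones of a G augmented triad (G–B–D#), making G the root.

G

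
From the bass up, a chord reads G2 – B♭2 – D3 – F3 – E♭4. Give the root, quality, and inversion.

The distinct note names are G, Bb, D, F, Eb. Stacked in thirds they read Eb–G–Bb–D–F, which is a major ninth chord on Eb.
The lowest note is G, the third of the chord, so this is first inversion.

Eb major ninth, first inversion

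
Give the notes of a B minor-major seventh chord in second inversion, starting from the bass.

Spelling B minor-major seventh: B–D–F#–A#. In second inversion the fifth is bass, giving F#, A#, B, D from the bottom.

F#, A#, B, D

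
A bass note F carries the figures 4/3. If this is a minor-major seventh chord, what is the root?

Bb

The figures 4/3 mean the fifth of the chord is in the bass. If F is the fifth of a minor-major seventh chord, the root is Bb (chord tones Bb–Db–F–A).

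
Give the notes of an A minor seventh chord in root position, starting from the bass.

A minor seventh is A–C–E–G. Root position puts the root (A) in the bass, with the remaining tones above: A, C, E, G.

A, C, E, G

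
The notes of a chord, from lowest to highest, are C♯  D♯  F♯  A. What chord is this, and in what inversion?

D# half-diminished seventh, third inversion

The pitch classes C#, D#, F#, A arrange in thirds as D#–F#–A–C#: a D# half-diminished seventh chord.
C# is the seventh of D# half-diminished seventh; seventh in the bass means third inversion (figured bass 4/2).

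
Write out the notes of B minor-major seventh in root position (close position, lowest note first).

B, D, F#, A#

B minor-major seventh is B–D–F#–A#. Root position puts the root (B) in the bass, with the remaining tones above: B, D, F#, A#.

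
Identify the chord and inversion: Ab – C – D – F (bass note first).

The pitch classes Ab, C, D, F arrange in thirds as D–F–Ab–C: a D half-diminished seventh chord.
The lowest note is Ab, the fifth of the chord, so this is second inversion (figured bass 4/3).

D half-diminished seventh, second inversion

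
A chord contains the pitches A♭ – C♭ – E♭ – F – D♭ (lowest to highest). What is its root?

Db

Reordering Ab, Cb, Eb, F, Db into stacked thirds gives Db–F–Ab–Cb–Eb; the bottom of that stack, Db, is the root.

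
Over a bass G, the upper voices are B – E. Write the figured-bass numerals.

6

The notes G, B, E stack in thirds as E–G–B — an E minor triad. The bass G is the third, so this is first inversion: figured 6.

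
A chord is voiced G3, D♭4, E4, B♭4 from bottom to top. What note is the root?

E

G, Db, E, Bb are the tones of an E diminished seventh chord (E–G–Bb–Db), making E the root.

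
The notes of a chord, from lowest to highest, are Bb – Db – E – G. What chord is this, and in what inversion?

Reducing to letter names: Bb, Db, E, G. These stack in thirds as E–G–Bb–Db — an E diminished seventh chord.
Bb is the fifth of E diminished seventh; fifth in the bass means second inversion (figured bass 4/3).

E diminished seventh, second inversion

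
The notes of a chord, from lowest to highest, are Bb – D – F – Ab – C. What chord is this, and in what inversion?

Bb dominant ninth, root position

The distinct note names are Bb, D, F, Ab, C. Stacked in thirds they read Bb–D–F–Ab–C, which is a dominant ninth chord on Bb.
The lowest note is Bb, the root of the chord, so this is root position.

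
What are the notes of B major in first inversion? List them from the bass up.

D#, F#, B

B major is B–D#–F#. First inversion puts the third (D#) in the bass, with the remaining tones above: D#, F#, B.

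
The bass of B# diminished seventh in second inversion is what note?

In second inversion the fifth is lowest. For B# diminished seventh (B#–D#–F#–A) that is F#.

F#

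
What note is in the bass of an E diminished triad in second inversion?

In second inversion the fifth is lowest. For E diminished (E–G–Bb) that is Bb.

Bb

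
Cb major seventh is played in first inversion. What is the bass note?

Eb

In first inversion the third is lowest. For Cb major seventh (Cb–Eb–Gb–Bb) that is Eb.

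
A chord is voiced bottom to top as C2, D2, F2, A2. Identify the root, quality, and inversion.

Reducing to letter names: C, D, F, A. These stack in thirds as D–F–A–C — a D minor seventh chord.
The lowest note is C, the seventh of the chord, so this is third inversion (figured bass 4/2).

D minor seventh, third inversion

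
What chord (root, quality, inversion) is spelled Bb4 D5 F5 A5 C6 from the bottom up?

Bb major ninth, root position

Reducing to letter names: Bb, D, F, A, C. These stack in thirds as Bb–D–F–A–C — a Bb major ninth chord.
The lowest note is Bb, the root of the chord, so this is root position.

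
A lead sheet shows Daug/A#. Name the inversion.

second inversion

Daug/A# means D augmented with A# in the bass. A# is the fifth of D augmented (D–F#–A#), so this is second inversion.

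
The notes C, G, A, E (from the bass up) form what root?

A

Reordering C, G, A, E into stacked thirds gives A–C–E–G; the bottom of that stack, A, is the root.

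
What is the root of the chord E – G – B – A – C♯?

A

The distinct letter names are E, G, B, A, C#. Arranged as a stack of thirds they read A–C#–E–G–B, so A is the root (an A dominant ninth chord).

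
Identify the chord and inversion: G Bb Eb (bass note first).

Eb major, first inversion

Reducing to letter names: G, Bb, Eb. These stack in thirds as Eb–G–Bb — an Eb major triad.
The lowest note is G, the third of the chord, so this is first inversion (figured bass 6).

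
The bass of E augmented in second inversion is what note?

B#

E augmented is E–G#–B#. Second inversion places the fifth in the bass: B#.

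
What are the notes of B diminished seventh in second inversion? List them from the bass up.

Spelling B diminished seventh: B–D–F–Ab. In second inversion the fifth is bass, giving F, Ab, B, D from the bottom.

F, Ab, B, D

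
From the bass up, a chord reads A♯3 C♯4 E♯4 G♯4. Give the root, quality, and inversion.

The distinct note names are A#, C#, E#, G#. Stacked in thirds they read A#–C#–E#–G#, which is a minor seventh chord on A#.
With the root (A#) in the bass, the chord is in root position (figured bass 7).

A# minor seventh, root position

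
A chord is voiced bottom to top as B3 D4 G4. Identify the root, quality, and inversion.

Reducing to letter names: B, D, G. These stack in thirds as G–B–D — a G major triad.
B is the third of G major; third in the bass means first inversion (figured bass 6).

G major, first inversion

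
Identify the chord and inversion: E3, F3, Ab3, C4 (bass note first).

F minor-major seventh, third inversion

Reducing to letter names: E, F, Ab, C. These stack in thirds as F–Ab–C–E — an F minor-major seventh chord.
E is the seventh of F minor-major seventh; seventh in the bass means third inversion (figured bass 4/2).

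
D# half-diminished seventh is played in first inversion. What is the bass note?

In first inversion the third is lowest. For D# half-diminished seventh (D#–F#–A–C#) that is F#.

F#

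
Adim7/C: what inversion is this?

first inversion

Adim7/C means A diminished seventh with C in the bass. C is the third of A diminished seventh (A–C–Eb–Gb), so this is first inversion.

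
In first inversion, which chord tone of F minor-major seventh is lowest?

F minor-major seventh is F–Ab–C–E. First inversion places the third in the bass: Ab.

Ab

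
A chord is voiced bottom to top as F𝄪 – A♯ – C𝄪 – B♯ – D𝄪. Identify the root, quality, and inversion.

Reducing to letter names: F##, A#, C##, B#, D##. These stack in thirds as B#–D##–F##–A#–C## — a B# dominant ninth chord.
The lowest note is F##, the fifth of the chord, so this is second inversion.

B# dominant ninth, second inversion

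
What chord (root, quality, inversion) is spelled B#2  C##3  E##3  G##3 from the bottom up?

Reducing to letter names: B#, C##, E##, G##. These stack in thirds as C##–E##–G##–B# — a C## dominant seventh chord.
The lowest note is B#, the seventh of the chord, so this is third inversion (figured bass 4/2).

C## dominant seventh, third inversion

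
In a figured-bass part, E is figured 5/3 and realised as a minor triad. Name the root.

E

The figures 5/3 mean the root of the chord is in the bass. If E is the root of a minor triad, the root is E (chord tones E–G–B).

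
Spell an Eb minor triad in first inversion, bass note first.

The chord tones are Eb–Gb–Bb. With the third (Gb) lowest for first inversion: Gb, Bb, Eb.

Gb, Bb, Eb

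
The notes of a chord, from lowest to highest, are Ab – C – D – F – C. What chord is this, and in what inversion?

Reducing to letter names: Ab, C, D, F. These stack in thirds as D–F–Ab–C — a D half-diminished seventh chord.
Ab is the fifth of D half-diminished seventh; fifth in the bass means second inversion (figured bass 4/3).

D half-diminished seventh, second inversion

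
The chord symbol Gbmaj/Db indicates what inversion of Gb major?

second inversion

Gbmaj/Db means Gb major with Db in the bass. Db is the fifth of Gb major (Gb–Bb–Db), so this is second inversion.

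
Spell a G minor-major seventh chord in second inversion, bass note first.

The chord tones are G–Bb–D–F#. With the fifth (D) lowest for second inversion: D, F#, G, Bb.

D, F#, G, Bb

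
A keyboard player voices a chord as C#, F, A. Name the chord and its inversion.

F augmented, second inversion

Reducing to letter names: C#, F, A. These stack in thirds as F–A–C# — an F augmented triad.
With the fifth (C#) in the bass, the chord is in second inversion (figured bass 6/4).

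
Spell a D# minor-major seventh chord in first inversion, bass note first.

D# minor-major seventh is D#–F#–A#–C##. First inversion puts the third (F#) in the bass, with the remaining tones above: F#, A#, C##, D#.

F#, A#, C##, D#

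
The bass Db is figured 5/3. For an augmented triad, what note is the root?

Db

The figures 5/3 mean the root of the chord is in the bass. If Db is the root of an augmented triad, the root is Db (chord tones Db–F–A).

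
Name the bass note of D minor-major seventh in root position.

D minor-major seventh is D–F–A–C#. Root position places the root in the bass: D.

D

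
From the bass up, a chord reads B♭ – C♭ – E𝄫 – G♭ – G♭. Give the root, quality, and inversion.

Cb minor-major seventh, third inversion

The distinct note names are Bb, Cb, Ebb, Gb. Stacked in thirds they read Cb–Ebb–Gb–Bb, which is a minor-major seventh chord on Cb.
With the seventh (Bb) in the bass, the chord is in third inversion (figured bass 4/2).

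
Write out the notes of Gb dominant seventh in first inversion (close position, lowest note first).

Bb, Db, Fb, Gb

The chord tones are Gb–Bb–Db–Fb. With the third (Bb) lowest for first inversion: Bb, Db, Fb, Gb.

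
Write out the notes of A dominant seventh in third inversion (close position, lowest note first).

The chord tones are A–C#–E–G. With the seventh (G) lowest for third inversion: G, A, C#, E.

G, A, C#, E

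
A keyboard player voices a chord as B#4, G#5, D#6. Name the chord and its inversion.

G# major, first inversion

The pitch classes B#, G#, D# arrange in thirds as G#–B#–D#: a G# major triad.
The lowest note is B#, the third of the chord, so this is first inversion (figured bass 6).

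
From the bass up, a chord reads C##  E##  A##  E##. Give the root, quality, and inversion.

The pitch classes C##, E##, A## arrange in thirds as A##–C##–E##: an A## minor triad.
With the third (C##) in the bass, the chord is in first inversion (figured bass 6).

A## minor, first inversion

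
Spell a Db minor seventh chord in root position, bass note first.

Db minor seventh is Db–Fb–Ab–Cb. Root position puts the root (Db) in the bass, with the remaining tones above: Db, Fb, Ab, Cb.

Db, Fb, Ab, Cb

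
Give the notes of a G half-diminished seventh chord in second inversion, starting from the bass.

Db, F, G, Bb

Spelling G half-diminished seventh: G–Bb–Db–F. In second inversion the fifth is bass, giving Db, F, G, Bb from the bottom.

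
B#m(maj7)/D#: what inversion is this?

first inversion

B#m(maj7)/D# means B# minor-major seventh with D# in the bass. D# is the third of B# minor-major seventh (B#–D#–F##–A##), so this is first inversion.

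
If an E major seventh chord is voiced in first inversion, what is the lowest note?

G#

In first inversion the third is lowest. For E major seventh (E–G#–B–D#) that is G#.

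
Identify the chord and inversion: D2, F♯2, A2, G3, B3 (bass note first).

G major ninth, second inversion

Reducing to letter names: D, F#, A, G, B. These stack in thirds as G–B–D–F#–A — a G major ninth chord.
The lowest note is D, the fifth of the chord, so this is second inversion.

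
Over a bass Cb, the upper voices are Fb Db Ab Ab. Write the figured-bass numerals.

4/2

The notes Cb, Fb, Db, Ab stack in thirds as Db–Fb–Ab–Cb — a Db minor seventh chord. The bass Cb is the seventh, so this is third inversion: figured 4/2.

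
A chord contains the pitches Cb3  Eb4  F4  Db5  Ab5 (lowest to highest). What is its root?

Reordering Cb, Eb, F, Db, Ab into stacked thirds gives Db–F–Ab–Cb–Eb; the bottom of that stack, Db, is the root.

Db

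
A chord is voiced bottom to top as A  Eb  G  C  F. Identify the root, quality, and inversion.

F dominant ninth, first inversion

The pitch classes A, Eb, G, C, F arrange in thirds as F–A–C–Eb–G: an F dominant ninth chord.
With the third (A) in the bass, the chord is in first inversion.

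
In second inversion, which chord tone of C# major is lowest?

G#

C# major is C#–E#–G#. Second inversion places the fifth in the bass: G#.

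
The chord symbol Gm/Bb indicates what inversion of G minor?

first inversion

Gm/Bb means G minor with Bb in the bass. Bb is the third of G minor (G–Bb–D), so this is first inversion.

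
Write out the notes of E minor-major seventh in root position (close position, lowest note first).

E, G, B, D#

Spelling E minor-major seventh: E–G–B–D#. In root position the root is bass, giving E, G, B, D# from the bottom.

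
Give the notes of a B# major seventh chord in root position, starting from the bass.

B# major seventh is B#–D##–F##–A##. Root position puts the root (B#) in the bass, with the remaining tones above: B#, D##, F##, A##.

B#, D##, F##, A##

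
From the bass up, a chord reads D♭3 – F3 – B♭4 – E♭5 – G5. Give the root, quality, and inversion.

The pitch classes Db, F, Bb, Eb, G arrange in thirds as Eb–G–Bb–Db–F: an Eb dominant ninth chord.
With the seventh (Db) in the bass, the chord is in third inversion.

Eb dominant ninth, third inversion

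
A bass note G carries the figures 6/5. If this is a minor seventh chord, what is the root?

E

The figures 6/5 mean the third of the chord is in the bass. If G is the third of a minor seventh chord, the root is E (chord tones E–G–B–D).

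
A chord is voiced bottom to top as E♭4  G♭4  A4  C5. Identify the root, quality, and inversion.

Reducing to letter names: Eb, Gb, A, C. These stack in thirds as A–C–Eb–Gb — an A diminished seventh chord.
With the fifth (Eb) in the bass, the chord is in second inversion (figured bass 4/3).

A diminished seventh, second inversion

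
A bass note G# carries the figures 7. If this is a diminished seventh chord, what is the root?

G#

The figures 7 mean the root of the chord is in the bass. If G# is the root of a diminished seventh chord, the root is G# (chord tones G#–B–D–F).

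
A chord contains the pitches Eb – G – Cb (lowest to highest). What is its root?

Eb, G, Cb are the tones of a Cb augmented triad (Cb–Eb–G), making Cb the root.

Cb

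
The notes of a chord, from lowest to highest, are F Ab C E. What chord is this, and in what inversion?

F minor-major seventh, root position

The distinct note names are F, Ab, C, E. Stacked in thirds they read F–Ab–C–E, which is a minor-major seventh chord on F.
With the root (F) in the bass, the chord is in root position (figured bass 7).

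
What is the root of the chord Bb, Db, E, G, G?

The distinct letter names are Bb, Db, E, G. Arranged as a stack of thirds they read E–G–Bb–Db, so E is the root (an E diminished seventh chord).

E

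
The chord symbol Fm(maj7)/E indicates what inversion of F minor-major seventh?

Fm(maj7)/E means F minor-major seventh with E in the bass. E is the seventh of F minor-major seventh (F–Ab–C–E), so this is third inversion.

third inversion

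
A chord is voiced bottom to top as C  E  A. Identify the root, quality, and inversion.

The pitch classes C, E, A arrange in thirds as A–C–E: an A minor triad.
With the third (C) in the bass, the chord is in first inversion (figured bass 6).

A minor, first inversion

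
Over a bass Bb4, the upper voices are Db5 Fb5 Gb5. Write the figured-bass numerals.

The notes Bb, Db, Fb, Gb stack in thirds as Gb–Bb–Db–Fb — a Gb dominant seventh chord. The bass Bb is the third, so this is first inversion: figured 6/5.

6/5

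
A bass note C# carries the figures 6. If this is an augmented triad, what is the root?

A

The figures 6 mean the third of the chord is in the bass. If C# is the third of an augmented triad, the root is A (chord tones A–C#–E#).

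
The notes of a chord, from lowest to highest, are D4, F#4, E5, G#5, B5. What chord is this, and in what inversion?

The pitch classes D, F#, E, G#, B arrange in thirds as E–G#–B–D–F#: an E dominant ninth chord.
With the seventh (D) in the bass, the chord is in third inversion.

E dominant ninth, third inversion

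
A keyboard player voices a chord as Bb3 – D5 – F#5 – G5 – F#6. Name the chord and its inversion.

The pitch classes Bb, D, F#, G arrange in thirds as G–Bb–D–F#: a G minor-major seventh chord.
The lowest note is Bb, the third of the chord, so this is first inversion (figured bass 6/5).

G minor-major seventh, first inversion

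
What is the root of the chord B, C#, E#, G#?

C#

B, C#, E#, G# are the tones of a C# dominant seventh chord (C#–E#–G#–B), making C# the root.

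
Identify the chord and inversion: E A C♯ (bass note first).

A major, second inversion

The distinct note names are E, A, C#. Stacked in thirds they read A–C#–E, which is a major triad on A.
The lowest note is E, the fifth of the chord, so this is second inversion (figured bass 6/4).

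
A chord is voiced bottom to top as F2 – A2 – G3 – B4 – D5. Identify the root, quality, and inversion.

G dominant ninth, third inversion

The distinct note names are F, A, G, B, D. Stacked in thirds they read G–B–D–F–A, which is a dominant ninth chord on G.
F is the seventh of G dominant ninth; seventh in the bass means third inversion.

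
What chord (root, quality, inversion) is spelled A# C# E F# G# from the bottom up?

F# dominant ninth, first inversion

The pitch classes A#, C#, E, F#, G# arrange in thirds as F#–A#–C#–E–G#: an F# dominant ninth chord.
The lowest note is A#, the third of the chord, so this is first inversion.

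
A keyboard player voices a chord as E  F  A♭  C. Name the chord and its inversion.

F minor-major seventh, third inversion

The pitch classes E, F, Ab, C arrange in thirds as F–Ab–C–E: an F minor-major seventh chord.
The lowest note is E, the seventh of the chord, so this is third inversion (figured bass 4/2).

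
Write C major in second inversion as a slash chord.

Second inversion of C major has the fifth (G) in the bass. As a slash chord: C/G.

C/G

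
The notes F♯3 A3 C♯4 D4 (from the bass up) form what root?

The distinct letter names are F#, A, C#, D. Arranged as a stack of thirds they read D–F#–A–C#, so D is the root (a D major seventh chord).

D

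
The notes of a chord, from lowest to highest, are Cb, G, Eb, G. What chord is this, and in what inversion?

Reducing to letter names: Cb, G, Eb. These stack in thirds as Cb–Eb–G — a Cb augmented triad.
With the root (Cb) in the bass, the chord is in root position (figured bass 5/3).

Cb augmented, root position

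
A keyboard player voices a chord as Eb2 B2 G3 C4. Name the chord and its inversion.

The distinct note names are Eb, B, G, C. Stacked in thirds they read C–Eb–G–B, which is a minor-major seventh chord on C.
With the third (Eb) in the bass, the chord is in first inversion (figured bass 6/5).

C minor-major seventh, first inversion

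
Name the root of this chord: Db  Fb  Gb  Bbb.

Gb

The distinct letter names are Db, Fb, Gb, Bbb. Arranged as a stack of thirds they read Gb–Bbb–Db–Fb, so Gb is the root (a Gb minor seventh chord).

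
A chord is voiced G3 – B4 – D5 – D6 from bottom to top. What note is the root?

G

Reordering G, B, D into stacked thirds gives G–B–D; the bottom of that stack, G, is the root.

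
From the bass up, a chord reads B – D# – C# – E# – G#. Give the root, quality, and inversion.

The distinct note names are B, D#, C#, E#, G#. Stacked in thirds they read C#–E#–G#–B–D#, which is a dominant ninth chord on C#.
The lowest note is B, the seventh of the chord, so this is third inversion.

C# dominant ninth, third inversion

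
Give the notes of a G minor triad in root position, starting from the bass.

G minor is G–Bb–D. Root position puts the root (G) in the bass, with the remaining tones above: G, Bb, D.

G, Bb, D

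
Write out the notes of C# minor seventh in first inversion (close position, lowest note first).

E, G#, B, C#

The chord tones are C#–E–G#–B. With the third (E) lowest for first inversion: E, G#, B, C#.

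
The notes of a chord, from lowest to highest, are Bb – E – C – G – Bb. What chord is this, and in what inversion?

C dominant seventh, third inversion

The distinct note names are Bb, E, C, G. Stacked in thirds they read C–E–G–Bb, which is a dominant seventh chord on C.
The lowest note is Bb, the seventh of the chord, so this is third inversion (figured bass 4/2).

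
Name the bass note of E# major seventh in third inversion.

E# major seventh is E#–G##–B#–D##. Third inversion places the seventh in the bass: D##.

D##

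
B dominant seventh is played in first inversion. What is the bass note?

D#

B dominant seventh is B–D#–F#–A. First inversion places the third in the bass: D#.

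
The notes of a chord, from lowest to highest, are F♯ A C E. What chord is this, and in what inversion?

Reducing to letter names: F#, A, C, E. These stack in thirds as F#–A–C–E — an F# half-diminished seventh chord.
F# is the root of F# half-diminished seventh; root in the bass means root position (figured bass 7).

F# half-diminished seventh, root position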